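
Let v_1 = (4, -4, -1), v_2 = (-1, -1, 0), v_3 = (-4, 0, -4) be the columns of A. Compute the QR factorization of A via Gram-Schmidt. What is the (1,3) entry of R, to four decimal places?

r_{13} = -2.0889

v_1 = (4, -4, -1); ‖v_1‖ = 5.7446, so e_1 = (0.6963, -0.6963, -0.1741).
r_{13} = e_1·v_3 = -2.0889.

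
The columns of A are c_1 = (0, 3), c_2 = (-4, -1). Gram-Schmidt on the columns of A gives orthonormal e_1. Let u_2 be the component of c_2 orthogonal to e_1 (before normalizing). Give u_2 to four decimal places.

u_2 = (-4.0000, 0.0000)

c_1 = (0, 3); ‖c_1‖ = 3.0000, so e_1 = (0.0000, 1.0000).
e_1·c_2 = 0.0000·(-4) + 1.0000·(-1) = -1.0000.
u_2 = c_2 + 1.0000·e_1 = (-4.0000, 0.0000).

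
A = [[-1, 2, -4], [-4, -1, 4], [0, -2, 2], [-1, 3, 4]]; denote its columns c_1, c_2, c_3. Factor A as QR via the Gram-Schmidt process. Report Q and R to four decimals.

e_1 = c_1/‖c_1‖ = (-1, -4, 0, -1)/4.2426 = (-0.2357, -0.9428, 0.0000, -0.2357).
r_{12} = e_1·c_2 = -0.2357.
u_2 = c_2 + 0.2357·e_1 = (1.9444, -1.2222, -2.0000, 2.9444).
‖u_2‖ = 4.2361, so e_2 = (0.4590, -0.2885, -0.4721, 0.6951).
r_{13} = e_1·c_3 = -3.7712; r_{23} = e_2·c_3 = -1.1541.
u_3 = c_3 + 3.7712·e_1 + 1.1541·e_2 = (-4.3591, 0.1115, 1.4551, 3.9133).
‖u_3‖ = 6.0370, so e_3 = (-0.7221, 0.0185, 0.2410, 0.6482).

Q = [[-0.2357, 0.4590, -0.7221], [-0.9428, -0.2885, 0.0185], [0.0000, -0.4721, 0.2410], [-0.2357, 0.6951, 0.6482]], R = [[4.2426, -0.2357, -3.7712], [0.0000, 4.2361, -1.1541], [0.0000, 0.0000, 6.0370]]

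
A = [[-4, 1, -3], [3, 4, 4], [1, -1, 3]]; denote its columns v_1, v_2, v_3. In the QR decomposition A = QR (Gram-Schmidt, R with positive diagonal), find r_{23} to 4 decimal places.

v_1 = (-4, 3, 1); ‖v_1‖ = 5.0990, so q_1 = (-0.7845, 0.5883, 0.1961).
q_1·v_2 = (-0.7845)·1 + 0.5883·4 + 0.1961·(-1) = 1.3728.
u_2 = v_2 − 1.3728·q_1 = (2.0769, 3.1923, -1.2692).
‖u_2‖ = 4.0144, so q_2 = (0.5174, 0.7952, -0.3162).
r_{23} = q_2·v_3 = 0.6802.

r_{23} = 0.6802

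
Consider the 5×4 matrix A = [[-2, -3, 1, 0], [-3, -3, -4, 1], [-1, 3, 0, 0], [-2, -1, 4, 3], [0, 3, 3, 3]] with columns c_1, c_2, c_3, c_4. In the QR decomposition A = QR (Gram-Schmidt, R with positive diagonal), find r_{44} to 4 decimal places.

c_1 = (-2, -3, -1, -2, 0); ‖c_1‖ = 4.2426, so q_1 = (-0.4714, -0.7071, -0.2357, -0.4714, 0.0000).
q_1·c_2 = (-0.4714)·(-3) + (-0.7071)·(-3) + (-0.2357)·3 + (-0.4714)·(-1) + 0.0000·3 = 3.2998.
u_2 = c_2 − 3.2998·q_1 = (-1.4444, -0.6667, 3.7778, 0.5556, 3.0000).
‖u_2‖ = 5.1099, so q_2 = (-0.2827, -0.1305, 0.7393, 0.1087, 0.5871).
q_1·c_3 = (-0.4714)·1 + (-0.7071)·(-4) + (-0.2357)·0 + (-0.4714)·4 + 0.0000·3 = 0.4714; q_2·c_3 = (-0.2827)·1 + (-0.1305)·(-4) + 0.7393·0 + 0.1087·4 + 0.5871·3 = 2.4354.
u_3 = c_3 − 0.4714·q_1 − 2.4354·q_2 = (1.9106, -3.3489, -1.6894, 3.9574, 1.5702).
‖u_3‖ = 5.9872, so q_3 = (0.3191, -0.5593, -0.2822, 0.6610, 0.2623).
q_1·c_4 = (-0.4714)·0 + (-0.7071)·1 + (-0.2357)·0 + (-0.4714)·3 + 0.0000·3 = -2.1213; q_2·c_4 = (-0.2827)·0 + (-0.1305)·1 + 0.7393·0 + 0.1087·3 + 0.5871·3 = 1.9570; q_3·c_4 = 0.3191·0 + (-0.5593)·1 + (-0.2822)·0 + 0.6610·3 + 0.2623·3 = 2.2104.
u_4 = c_4 + 2.1213·q_1 − 1.9570·q_2 − 2.2104·q_3 = (-1.1522, 0.9917, -1.3231, 0.3262, 1.2714).
r_{44} = ‖u_4‖ = 2.4051.

r_{44} = 2.4051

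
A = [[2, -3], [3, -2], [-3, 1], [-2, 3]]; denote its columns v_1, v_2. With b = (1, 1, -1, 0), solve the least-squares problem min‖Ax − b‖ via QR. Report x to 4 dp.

x = (0.3694, 0.0764)

v_1 = (2, 3, -3, -2); ‖v_1‖ = 5.0990, so e_1 = (0.3922, 0.5883, -0.5883, -0.3922).
e_1·v_2 = 0.3922·(-3) + 0.5883·(-2) + (-0.5883)·1 + (-0.3922)·3 = -4.1184.
u_2 = v_2 + 4.1184·e_1 = (-1.3846, 0.4231, -1.4231, 1.3846).
‖u_2‖ = 2.4573, so e_2 = (-0.5635, 0.1722, -0.5791, 0.5635).
Qᵀb = (1.5689, 0.1878).
Back-substitute: x_2 = 0.1878/2.4573 = 0.0764.
x_1 = (1.5689 + 4.1184·0.0764)/5.0990 = 0.3694.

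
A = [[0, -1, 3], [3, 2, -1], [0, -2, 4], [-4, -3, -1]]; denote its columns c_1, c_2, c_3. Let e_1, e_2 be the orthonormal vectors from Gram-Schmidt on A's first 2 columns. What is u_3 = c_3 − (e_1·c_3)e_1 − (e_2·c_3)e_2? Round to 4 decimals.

c_1 = (0, 3, 0, -4); ‖c_1‖ = 5.0000, so e_1 = (0.0000, 0.6000, 0.0000, -0.8000).
e_1·c_2 = 0.0000·(-1) + 0.6000·2 + 0.0000·(-2) + (-0.8000)·(-3) = 3.6000.
u_2 = c_2 − 3.6000·e_1 = (-1.0000, -0.1600, -2.0000, -0.1200).
‖u_2‖ = 2.2450, so e_2 = (-0.4454, -0.0713, -0.8909, -0.0535).
e_1·c_3 = 0.0000·3 + 0.6000·(-1) + 0.0000·4 + (-0.8000)·(-1) = 0.2000; e_2·c_3 = (-0.4454)·3 + (-0.0713)·(-1) + (-0.8909)·4 + (-0.0535)·(-1) = -4.7751.
u_3 = c_3 − 0.2000·e_1 + 4.7751·e_2 = (0.8730, -1.4603, -0.2540, -1.0952).

u_3 = (0.8730, -1.4603, -0.2540, -1.0952)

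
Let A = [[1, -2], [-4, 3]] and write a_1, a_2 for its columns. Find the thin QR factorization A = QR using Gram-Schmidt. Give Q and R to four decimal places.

Q = [[0.2425, -0.9701], [-0.9701, -0.2425]], R = [[4.1231, -3.3955], [0.0000, 1.2127]]

e_1 = a_1/‖a_1‖ = (1, -4)/4.1231 = (0.2425, -0.9701).
r_{12} = e_1·a_2 = -3.3955.
u_2 = a_2 + 3.3955·e_1 = (-1.1765, -0.2941).
‖u_2‖ = 1.2127, so e_2 = (-0.9701, -0.2425).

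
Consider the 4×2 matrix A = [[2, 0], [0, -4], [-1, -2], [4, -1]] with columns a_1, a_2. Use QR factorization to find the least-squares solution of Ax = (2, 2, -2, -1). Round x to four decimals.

x = (0.0824, -0.1350)

q_1 = a_1/‖a_1‖ = (2, 0, -1, 4)/4.5826 = (0.4364, 0.0000, -0.2182, 0.8729).
r_{12} = q_1·a_2 = -0.4364.
u_2 = a_2 + 0.4364·q_1 = (0.1905, -4.0000, -2.0952, -0.6190).
‖u_2‖ = 4.5617, so q_2 = (0.0418, -0.8769, -0.4593, -0.1357).
Qᵀb = (0.4364, -0.6159).
Back-substitute: x_2 = -0.6159/4.5617 = -0.1350.
x_1 = (0.4364 + 0.4364·(-0.1350))/4.5826 = 0.0824.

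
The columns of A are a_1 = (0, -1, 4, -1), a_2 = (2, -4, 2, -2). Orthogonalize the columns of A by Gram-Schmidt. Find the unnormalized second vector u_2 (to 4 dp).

a_1 = (0, -1, 4, -1); ‖a_1‖ = 4.2426, so e_1 = (0.0000, -0.2357, 0.9428, -0.2357).
e_1·a_2 = 0.0000·2 + (-0.2357)·(-4) + 0.9428·2 + (-0.2357)·(-2) = 3.2998.
u_2 = a_2 − 3.2998·e_1 = (2.0000, -3.2222, -1.1111, -1.2222).

u_2 = (2.0000, -3.2222, -1.1111, -1.2222)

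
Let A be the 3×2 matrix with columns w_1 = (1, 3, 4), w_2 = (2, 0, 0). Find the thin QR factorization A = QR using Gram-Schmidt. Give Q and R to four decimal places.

w_1 = (1, 3, 4); ‖w_1‖ = 5.0990, so e_1 = (0.1961, 0.5883, 0.7845).
e_1·w_2 = 0.1961·2 + 0.5883·0 + 0.7845·0 = 0.3922.
u_2 = w_2 − 0.3922·e_1 = (1.9231, -0.2308, -0.3077).
‖u_2‖ = 1.9612, so e_2 = (0.9806, -0.1177, -0.1569).

Q = [[0.1961, 0.9806], [0.5883, -0.1177], [0.7845, -0.1569]], R = [[5.0990, 0.3922], [0.0000, 1.9612]]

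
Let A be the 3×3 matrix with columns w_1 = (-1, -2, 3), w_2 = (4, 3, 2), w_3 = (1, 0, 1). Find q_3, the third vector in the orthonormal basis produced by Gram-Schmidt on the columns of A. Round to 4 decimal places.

q_3 = (0.6583, -0.7089, -0.2532)

w_1 = (-1, -2, 3); ‖w_1‖ = 3.7417, so q_1 = (-0.2673, -0.5345, 0.8018).
q_1·w_2 = (-0.2673)·4 + (-0.5345)·3 + 0.8018·2 = -1.0690.
u_2 = w_2 + 1.0690·q_1 = (3.7143, 2.4286, 2.8571).
‖u_2‖ = 5.2780, so q_2 = (0.7037, 0.4601, 0.5413).
q_1·w_3 = (-0.2673)·1 + (-0.5345)·0 + 0.8018·1 = 0.5345; q_2·w_3 = 0.7037·1 + 0.4601·0 + 0.5413·1 = 1.2451.
u_3 = w_3 − 0.5345·q_1 − 1.2451·q_2 = (0.2667, -0.2872, -0.1026).
‖u_3‖ = 0.4051, so q_3 = (0.6583, -0.7089, -0.2532).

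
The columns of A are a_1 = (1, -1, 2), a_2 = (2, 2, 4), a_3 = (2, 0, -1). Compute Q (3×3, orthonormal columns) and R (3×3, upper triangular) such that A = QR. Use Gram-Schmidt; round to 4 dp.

q_1 = a_1/‖a_1‖ = (1, -1, 2)/2.4495 = (0.4082, -0.4082, 0.8165).
r_{12} = q_1·a_2 = 3.2660.
u_2 = a_2 − 3.2660·q_1 = (0.6667, 3.3333, 1.3333).
‖u_2‖ = 3.6515, so q_2 = (0.1826, 0.9129, 0.3651).
r_{13} = q_1·a_3 = 0.0000; r_{23} = q_2·a_3 = 0.0000.
u_3 = a_3 + 0.0000·q_1 + 0.0000·q_2 = (2.0000, 0.0000, -1.0000).
‖u_3‖ = 2.2361, so q_3 = (0.8944, 0.0000, -0.4472).

Q = [[0.4082, 0.1826, 0.8944], [-0.4082, 0.9129, 0.0000], [0.8165, 0.3651, -0.4472]], R = [[2.4495, 3.2660, 0.0000], [0.0000, 3.6515, 0.0000], [0.0000, 0.0000, 2.2361]]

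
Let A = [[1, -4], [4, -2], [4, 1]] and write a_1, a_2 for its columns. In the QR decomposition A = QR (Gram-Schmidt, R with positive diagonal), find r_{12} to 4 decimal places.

a_1 = (1, 4, 4); ‖a_1‖ = 5.7446, so q_1 = (0.1741, 0.6963, 0.6963).
r_{12} = q_1·a_2 = -1.3926.

r_{12} = -1.3926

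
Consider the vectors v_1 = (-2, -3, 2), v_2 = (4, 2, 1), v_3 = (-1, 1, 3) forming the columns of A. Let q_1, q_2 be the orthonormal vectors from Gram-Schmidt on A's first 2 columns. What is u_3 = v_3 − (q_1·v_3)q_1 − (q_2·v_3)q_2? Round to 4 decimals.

v_1 = (-2, -3, 2); ‖v_1‖ = 4.1231, so q_1 = (-0.4851, -0.7276, 0.4851).
q_1·v_2 = (-0.4851)·4 + (-0.7276)·2 + 0.4851·1 = -2.9104.
u_2 = v_2 + 2.9104·q_1 = (2.5882, -0.1176, 2.4118).
‖u_2‖ = 3.5397, so q_2 = (0.7312, -0.0332, 0.6813).
q_1·v_3 = (-0.4851)·(-1) + (-0.7276)·1 + 0.4851·3 = 1.2127; q_2·v_3 = 0.7312·(-1) + (-0.0332)·1 + 0.6813·3 = 1.2796.
u_3 = v_3 − 1.2127·q_1 − 1.2796·q_2 = (-1.3474, 1.9249, 1.5399).

u_3 = (-1.3474, 1.9249, 1.5399)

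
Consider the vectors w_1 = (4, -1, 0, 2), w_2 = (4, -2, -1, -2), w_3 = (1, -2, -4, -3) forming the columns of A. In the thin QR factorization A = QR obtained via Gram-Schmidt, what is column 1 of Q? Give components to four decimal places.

e_1 = (0.8729, -0.2182, 0.0000, 0.4364)

w_1 = (4, -1, 0, 2); ‖w_1‖ = 4.5826, so e_1 = (0.8729, -0.2182, 0.0000, 0.4364).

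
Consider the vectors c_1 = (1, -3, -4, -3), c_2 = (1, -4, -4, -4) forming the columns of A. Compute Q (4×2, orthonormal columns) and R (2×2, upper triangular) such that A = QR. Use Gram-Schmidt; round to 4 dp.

c_1 = (1, -3, -4, -3); ‖c_1‖ = 5.9161, so q_1 = (0.1690, -0.5071, -0.6761, -0.5071).
q_1·c_2 = 0.1690·1 + (-0.5071)·(-4) + (-0.6761)·(-4) + (-0.5071)·(-4) = 6.9303.
u_2 = c_2 − 6.9303·q_1 = (-0.1714, -0.4857, 0.6857, -0.4857).
‖u_2‖ = 0.9856, so q_2 = (-0.1739, -0.4928, 0.6957, -0.4928).

Q = [[0.1690, -0.1739], [-0.5071, -0.4928], [-0.6761, 0.6957], [-0.5071, -0.4928]], R = [[5.9161, 6.9303], [0.0000, 0.9856]]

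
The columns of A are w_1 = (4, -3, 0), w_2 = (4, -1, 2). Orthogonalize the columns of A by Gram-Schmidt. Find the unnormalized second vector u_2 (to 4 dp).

w_1 = (4, -3, 0); ‖w_1‖ = 5.0000, so e_1 = (0.8000, -0.6000, 0.0000).
e_1·w_2 = 0.8000·4 + (-0.6000)·(-1) + 0.0000·2 = 3.8000.
u_2 = w_2 − 3.8000·e_1 = (0.9600, 1.2800, 2.0000).

u_2 = (0.9600, 1.2800, 2.0000)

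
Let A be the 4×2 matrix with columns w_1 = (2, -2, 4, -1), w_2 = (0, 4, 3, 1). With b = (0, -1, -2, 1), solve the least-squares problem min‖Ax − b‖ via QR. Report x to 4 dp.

q_1 = w_1/‖w_1‖ = (2, -2, 4, -1)/5.0000 = (0.4000, -0.4000, 0.8000, -0.2000).
r_{12} = q_1·w_2 = 0.6000.
u_2 = w_2 − 0.6000·q_1 = (-0.2400, 4.2400, 2.5200, 1.1200).
‖u_2‖ = 5.0636, so q_2 = (-0.0474, 0.8373, 0.4977, 0.2212).
Qᵀb = (-1.4000, -1.6115).
Back-substitute: x_2 = -1.6115/5.0636 = -0.3183.
x_1 = (-1.4000 − 0.6000·(-0.3183))/5.0000 = -0.2418.

x = (-0.2418, -0.3183)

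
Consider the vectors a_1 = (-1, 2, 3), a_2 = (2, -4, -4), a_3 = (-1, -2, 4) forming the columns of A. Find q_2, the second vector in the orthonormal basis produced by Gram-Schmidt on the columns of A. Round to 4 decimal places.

a_1 = (-1, 2, 3); ‖a_1‖ = 3.7417, so q_1 = (-0.2673, 0.5345, 0.8018).
q_1·a_2 = (-0.2673)·2 + 0.5345·(-4) + 0.8018·(-4) = -5.8797.
u_2 = a_2 + 5.8797·q_1 = (0.4286, -0.8571, 0.7143).
‖u_2‖ = 1.1952, so q_2 = (0.3586, -0.7171, 0.5976).

q_2 = (0.3586, -0.7171, 0.5976)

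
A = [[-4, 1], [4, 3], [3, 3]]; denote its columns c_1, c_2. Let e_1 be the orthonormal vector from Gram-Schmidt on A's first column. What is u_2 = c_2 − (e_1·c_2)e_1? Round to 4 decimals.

c_1 = (-4, 4, 3); ‖c_1‖ = 6.4031, so e_1 = (-0.6247, 0.6247, 0.4685).
e_1·c_2 = (-0.6247)·1 + 0.6247·3 + 0.4685·3 = 2.6550.
u_2 = c_2 − 2.6550·e_1 = (2.6585, 1.3415, 1.7561).

u_2 = (2.6585, 1.3415, 1.7561)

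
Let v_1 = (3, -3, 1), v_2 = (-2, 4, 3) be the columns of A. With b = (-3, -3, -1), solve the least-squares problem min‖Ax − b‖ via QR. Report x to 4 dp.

x = (-0.5031, -0.5706)

v_1 = (3, -3, 1); ‖v_1‖ = 4.3589, so e_1 = (0.6882, -0.6882, 0.2294).
e_1·v_2 = 0.6882·(-2) + (-0.6882)·4 + 0.2294·3 = -3.4412.
u_2 = v_2 + 3.4412·e_1 = (0.3684, 1.6316, 3.7895).
‖u_2‖ = 4.1422, so e_2 = (0.0889, 0.3939, 0.9148).
Qᵀb = (-0.2294, -2.3633).
Back-substitute: x_2 = -2.3633/4.1422 = -0.5706.
x_1 = (-0.2294 + 3.4412·(-0.5706))/4.3589 = -0.5031.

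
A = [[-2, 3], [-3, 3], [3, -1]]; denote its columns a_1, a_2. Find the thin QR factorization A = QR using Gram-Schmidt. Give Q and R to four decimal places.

e_1 = a_1/‖a_1‖ = (-2, -3, 3)/4.6904 = (-0.4264, -0.6396, 0.6396).
r_{12} = e_1·a_2 = -3.8376.
u_2 = a_2 + 3.8376·e_1 = (1.3636, 0.5455, 1.4545).
‖u_2‖ = 2.0671, so e_2 = (0.6597, 0.2639, 0.7037).

Q = [[-0.4264, 0.6597], [-0.6396, 0.2639], [0.6396, 0.7037]], R = [[4.6904, -3.8376], [0.0000, 2.0671]]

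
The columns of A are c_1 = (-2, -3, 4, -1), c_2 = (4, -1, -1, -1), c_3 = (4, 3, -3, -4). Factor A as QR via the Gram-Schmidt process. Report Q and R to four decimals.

Q = [[-0.3651, 0.8441, -0.0943], [-0.5477, -0.4383, 0.4456], [0.7303, 0.0162, 0.0650], [-0.1826, -0.3084, -0.8879]], R = [[5.4772, -1.4606, -4.5644], [0.0000, 4.1069, 3.2466], [0.0000, 0.0000, 4.3158]]

c_1 = (-2, -3, 4, -1); ‖c_1‖ = 5.4772, so q_1 = (-0.3651, -0.5477, 0.7303, -0.1826).
q_1·c_2 = (-0.3651)·4 + (-0.5477)·(-1) + 0.7303·(-1) + (-0.1826)·(-1) = -1.4606.
u_2 = c_2 + 1.4606·q_1 = (3.4667, -1.8000, 0.0667, -1.2667).
‖u_2‖ = 4.1069, so q_2 = (0.8441, -0.4383, 0.0162, -0.3084).
q_1·c_3 = (-0.3651)·4 + (-0.5477)·3 + 0.7303·(-3) + (-0.1826)·(-4) = -4.5644; q_2·c_3 = 0.8441·4 + (-0.4383)·3 + 0.0162·(-3) + (-0.3084)·(-4) = 3.2466.
u_3 = c_3 + 4.5644·q_1 − 3.2466·q_2 = (-0.4071, 1.9229, 0.2806, -3.8320).
‖u_3‖ = 4.3158, so q_3 = (-0.0943, 0.4456, 0.0650, -0.8879).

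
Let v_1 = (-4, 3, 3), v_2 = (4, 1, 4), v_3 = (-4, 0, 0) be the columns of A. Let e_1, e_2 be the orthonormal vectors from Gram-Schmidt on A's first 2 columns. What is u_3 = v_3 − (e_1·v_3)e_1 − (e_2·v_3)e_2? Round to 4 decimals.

u_3 = (-0.2890, -0.8992, 0.5138)

v_1 = (-4, 3, 3); ‖v_1‖ = 5.8310, so e_1 = (-0.6860, 0.5145, 0.5145).
e_1·v_2 = (-0.6860)·4 + 0.5145·1 + 0.5145·4 = -0.1715.
u_2 = v_2 + 0.1715·e_1 = (3.8824, 1.0882, 4.0882).
‖u_2‖ = 5.7420, so e_2 = (0.6761, 0.1895, 0.7120).
e_1·v_3 = (-0.6860)·(-4) + 0.5145·0 + 0.5145·0 = 2.7440; e_2·v_3 = 0.6761·(-4) + 0.1895·0 + 0.7120·0 = -2.7045.
u_3 = v_3 − 2.7440·e_1 + 2.7045·e_2 = (-0.2890, -0.8992, 0.5138).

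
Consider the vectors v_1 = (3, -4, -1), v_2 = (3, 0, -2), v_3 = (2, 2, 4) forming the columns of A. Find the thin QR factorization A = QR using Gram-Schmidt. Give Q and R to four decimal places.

Q = [[0.5883, 0.5991, 0.5431], [-0.7845, 0.5858, 0.2037], [-0.1961, -0.5458, 0.8146]], R = [[5.0990, 2.1573, -1.1767], [0.0000, 2.8890, 0.1864], [0.0000, 0.0000, 4.7519]]

v_1 = (3, -4, -1); ‖v_1‖ = 5.0990, so e_1 = (0.5883, -0.7845, -0.1961).
e_1·v_2 = 0.5883·3 + (-0.7845)·0 + (-0.1961)·(-2) = 2.1573.
u_2 = v_2 − 2.1573·e_1 = (1.7308, 1.6923, -1.5769).
‖u_2‖ = 2.8890, so e_2 = (0.5991, 0.5858, -0.5458).
e_1·v_3 = 0.5883·2 + (-0.7845)·2 + (-0.1961)·4 = -1.1767; e_2·v_3 = 0.5991·2 + 0.5858·2 + (-0.5458)·4 = 0.1864.
u_3 = v_3 + 1.1767·e_1 − 0.1864·e_2 = (2.5806, 0.9677, 3.8710).
‖u_3‖ = 4.7519, so e_3 = (0.5431, 0.2037, 0.8146).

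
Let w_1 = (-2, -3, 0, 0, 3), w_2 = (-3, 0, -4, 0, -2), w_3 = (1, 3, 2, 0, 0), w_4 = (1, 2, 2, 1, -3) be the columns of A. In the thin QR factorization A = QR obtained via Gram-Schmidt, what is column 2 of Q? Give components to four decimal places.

q_2 = (-0.5571, 0.0000, -0.7428, 0.0000, -0.3714)

w_1 = (-2, -3, 0, 0, 3); ‖w_1‖ = 4.6904, so q_1 = (-0.4264, -0.6396, 0.0000, 0.0000, 0.6396).
q_1·w_2 = (-0.4264)·(-3) + (-0.6396)·0 + 0.0000·(-4) + 0.0000·0 + 0.6396·(-2) = 0.0000.
u_2 = w_2 + 0.0000·q_1 = (-3.0000, 0.0000, -4.0000, 0.0000, -2.0000).
‖u_2‖ = 5.3852, so q_2 = (-0.5571, 0.0000, -0.7428, 0.0000, -0.3714).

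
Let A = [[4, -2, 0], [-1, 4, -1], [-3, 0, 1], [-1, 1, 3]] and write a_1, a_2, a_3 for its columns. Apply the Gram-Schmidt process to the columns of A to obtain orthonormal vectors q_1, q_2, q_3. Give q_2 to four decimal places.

q_1 = a_1/‖a_1‖ = (4, -1, -3, -1)/5.1962 = (0.7698, -0.1925, -0.5774, -0.1925).
r_{12} = q_1·a_2 = -2.5019.
u_2 = a_2 + 2.5019·q_1 = (-0.0741, 3.5185, -1.4444, 0.5185).
‖u_2‖ = 3.8394, so q_2 = (-0.0193, 0.9164, -0.3762, 0.1351).

q_2 = (-0.0193, 0.9164, -0.3762, 0.1351)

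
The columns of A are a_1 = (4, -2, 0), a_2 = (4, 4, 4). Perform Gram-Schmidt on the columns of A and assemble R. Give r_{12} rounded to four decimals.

a_1 = (4, -2, 0); ‖a_1‖ = 4.4721, so q_1 = (0.8944, -0.4472, 0.0000).
r_{12} = q_1·a_2 = 1.7889.

r_{12} = 1.7889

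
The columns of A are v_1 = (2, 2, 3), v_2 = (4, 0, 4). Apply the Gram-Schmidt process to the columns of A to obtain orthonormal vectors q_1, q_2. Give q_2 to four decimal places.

v_1 = (2, 2, 3); ‖v_1‖ = 4.1231, so q_1 = (0.4851, 0.4851, 0.7276).
q_1·v_2 = 0.4851·4 + 0.4851·0 + 0.7276·4 = 4.8507.
u_2 = v_2 − 4.8507·q_1 = (1.6471, -2.3529, 0.4706).
‖u_2‖ = 2.9104, so q_2 = (0.5659, -0.8085, 0.1617).

q_2 = (0.5659, -0.8085, 0.1617)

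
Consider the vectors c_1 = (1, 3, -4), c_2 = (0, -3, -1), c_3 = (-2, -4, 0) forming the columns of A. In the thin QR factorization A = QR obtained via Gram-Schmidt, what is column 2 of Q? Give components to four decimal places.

q_2 = (0.0640, -0.8060, -0.5885)

c_1 = (1, 3, -4); ‖c_1‖ = 5.0990, so q_1 = (0.1961, 0.5883, -0.7845).
q_1·c_2 = 0.1961·0 + 0.5883·(-3) + (-0.7845)·(-1) = -0.9806.
u_2 = c_2 + 0.9806·q_1 = (0.1923, -2.4231, -1.7692).
‖u_2‖ = 3.0064, so q_2 = (0.0640, -0.8060, -0.5885).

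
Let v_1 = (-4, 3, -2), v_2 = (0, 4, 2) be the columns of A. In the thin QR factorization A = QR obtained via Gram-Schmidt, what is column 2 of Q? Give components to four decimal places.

e_1 = v_1/‖v_1‖ = (-4, 3, -2)/5.3852 = (-0.7428, 0.5571, -0.3714).
r_{12} = e_1·v_2 = 1.4856.
u_2 = v_2 − 1.4856·e_1 = (1.1034, 3.1724, 2.5517).
‖u_2‖ = 4.2182, so e_2 = (0.2616, 0.7521, 0.6049).

e_2 = (0.2616, 0.7521, 0.6049)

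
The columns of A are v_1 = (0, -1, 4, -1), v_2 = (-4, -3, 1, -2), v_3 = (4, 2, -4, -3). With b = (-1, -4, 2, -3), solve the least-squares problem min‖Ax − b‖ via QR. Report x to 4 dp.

v_1 = (0, -1, 4, -1); ‖v_1‖ = 4.2426, so e_1 = (0.0000, -0.2357, 0.9428, -0.2357).
e_1·v_2 = 0.0000·(-4) + (-0.2357)·(-3) + 0.9428·1 + (-0.2357)·(-2) = 2.1213.
u_2 = v_2 − 2.1213·e_1 = (-4.0000, -2.5000, -1.0000, -1.5000).
‖u_2‖ = 5.0498, so e_2 = (-0.7921, -0.4951, -0.1980, -0.2970).
e_1·v_3 = 0.0000·4 + (-0.2357)·2 + 0.9428·(-4) + (-0.2357)·(-3) = -3.5355; e_2·v_3 = (-0.7921)·4 + (-0.4951)·2 + (-0.1980)·(-4) + (-0.2970)·(-3) = -2.4754.
u_3 = v_3 + 3.5355·e_1 + 2.4754·e_2 = (2.0392, -0.0588, -1.1569, -4.5686).
‖u_3‖ = 5.1354, so e_3 = (0.3971, -0.0115, -0.2253, -0.8896).
Qᵀb = (3.5355, 3.2675, 1.8671).
Back-substitute: x_3 = 1.8671/5.1354 = 0.3636.
x_2 = (3.2675 + 2.4754·0.3636)/5.0498 = 0.8253.
x_1 = (3.5355 − 2.1213·0.8253 + 3.5355·0.3636)/4.2426 = 0.7237.

x = (0.7237, 0.8253, 0.3636)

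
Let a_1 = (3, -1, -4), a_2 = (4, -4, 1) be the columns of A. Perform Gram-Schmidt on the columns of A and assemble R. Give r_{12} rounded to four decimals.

a_1 = (3, -1, -4); ‖a_1‖ = 5.0990, so e_1 = (0.5883, -0.1961, -0.7845).
r_{12} = e_1·a_2 = 2.3534.

r_{12} = 2.3534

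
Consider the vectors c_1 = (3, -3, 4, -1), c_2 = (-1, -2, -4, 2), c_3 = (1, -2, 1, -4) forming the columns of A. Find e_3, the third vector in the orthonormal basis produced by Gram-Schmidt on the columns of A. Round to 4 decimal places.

c_1 = (3, -3, 4, -1); ‖c_1‖ = 5.9161, so e_1 = (0.5071, -0.5071, 0.6761, -0.1690).
e_1·c_2 = 0.5071·(-1) + (-0.5071)·(-2) + 0.6761·(-4) + (-0.1690)·2 = -2.5355.
u_2 = c_2 + 2.5355·e_1 = (0.2857, -3.2857, -2.2857, 1.5714).
‖u_2‖ = 4.3095, so e_2 = (0.0663, -0.7624, -0.5304, 0.3646).
e_1·c_3 = 0.5071·1 + (-0.5071)·(-2) + 0.6761·1 + (-0.1690)·(-4) = 2.8735; e_2·c_3 = 0.0663·1 + (-0.7624)·(-2) + (-0.5304)·1 + 0.3646·(-4) = -0.3978.
u_3 = c_3 − 2.8735·e_1 + 0.3978·e_2 = (-0.4308, -0.8462, -1.1538, -3.3692).
‖u_3‖ = 3.6857, so e_3 = (-0.1169, -0.2296, -0.3131, -0.9141).

e_3 = (-0.1169, -0.2296, -0.3131, -0.9141)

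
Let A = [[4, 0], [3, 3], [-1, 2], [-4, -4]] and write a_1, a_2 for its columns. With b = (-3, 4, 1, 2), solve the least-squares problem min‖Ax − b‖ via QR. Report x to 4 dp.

q_1 = a_1/‖a_1‖ = (4, 3, -1, -4)/6.4807 = (0.6172, 0.4629, -0.1543, -0.6172).
r_{12} = q_1·a_2 = 3.5490.
u_2 = a_2 − 3.5490·q_1 = (-2.1905, 1.3571, 2.5476, -1.8095).
‖u_2‖ = 4.0503, so q_2 = (-0.5408, 0.3351, 0.6290, -0.4468).
Qᵀb = (-1.3887, 2.6982).
Back-substitute: x_2 = 2.6982/4.0503 = 0.6662.
x_1 = (-1.3887 − 3.5490·0.6662)/6.4807 = -0.5791.

x = (-0.5791, 0.6662)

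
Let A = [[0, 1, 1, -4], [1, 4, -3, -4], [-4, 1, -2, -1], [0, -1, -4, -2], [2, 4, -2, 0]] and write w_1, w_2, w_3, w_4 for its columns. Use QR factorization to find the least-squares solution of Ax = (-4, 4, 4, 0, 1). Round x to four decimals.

x = (-0.7180, 0.7226, -0.7024, 0.6047)

w_1 = (0, 1, -4, 0, 2); ‖w_1‖ = 4.5826, so e_1 = (0.0000, 0.2182, -0.8729, 0.0000, 0.4364).
e_1·w_2 = 0.0000·1 + 0.2182·4 + (-0.8729)·1 + 0.0000·(-1) + 0.4364·4 = 1.7457.
u_2 = w_2 − 1.7457·e_1 = (1.0000, 3.6190, 2.5238, -1.0000, 3.2381).
‖u_2‖ = 5.6526, so e_2 = (0.1769, 0.6402, 0.4465, -0.1769, 0.5728).
e_1·w_3 = 0.0000·1 + 0.2182·(-3) + (-0.8729)·(-2) + 0.0000·(-4) + 0.4364·(-2) = 0.2182; e_2·w_3 = 0.1769·1 + 0.6402·(-3) + 0.4465·(-2) + (-0.1769)·(-4) + 0.5728·(-2) = -3.0748.
u_3 = w_3 − 0.2182·e_1 + 3.0748·e_2 = (1.5440, -1.0790, -0.4367, -4.5440, -0.3338).
‖u_3‖ = 4.9495, so e_3 = (0.3119, -0.2180, -0.0882, -0.9181, -0.0674).
e_1·w_4 = 0.0000·(-4) + 0.2182·(-4) + (-0.8729)·(-1) + 0.0000·(-2) + 0.4364·0 = 0.0000; e_2·w_4 = 0.1769·(-4) + 0.6402·(-4) + 0.4465·(-1) + (-0.1769)·(-2) + 0.5728·0 = -3.3613; e_3·w_4 = 0.3119·(-4) + (-0.2180)·(-4) + (-0.0882)·(-1) + (-0.9181)·(-2) + (-0.0674)·0 = 1.5486.
u_4 = w_4 + 0.0000·e_1 + 3.3613·e_2 − 1.5486·e_3 = (-3.8884, -1.5104, 0.6374, -1.1730, 2.0299).
‖u_4‖ = 4.8274, so e_4 = (-0.8055, -0.3129, 0.1320, -0.2430, 0.4205).
Qᵀb = (-2.1822, 4.2121, -2.5401, 2.9191).
Back-substitute: x_4 = 2.9191/4.8274 = 0.6047.
x_3 = (-2.5401 − 1.5486·0.6047)/4.9495 = -0.7024.
x_2 = (4.2121 + 3.0748·(-0.7024) + 3.3613·0.6047)/5.6526 = 0.7226.
x_1 = (-2.1822 − 1.7457·0.7226 − 0.2182·(-0.7024) + 0.0000·0.6047)/4.5826 = -0.7180.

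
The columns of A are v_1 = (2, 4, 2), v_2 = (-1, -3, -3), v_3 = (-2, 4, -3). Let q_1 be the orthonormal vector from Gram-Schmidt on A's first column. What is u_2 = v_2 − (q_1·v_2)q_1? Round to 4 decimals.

q_1 = v_1/‖v_1‖ = (2, 4, 2)/4.8990 = (0.4082, 0.8165, 0.4082).
r_{12} = q_1·v_2 = -4.0825.
u_2 = v_2 + 4.0825·q_1 = (0.6667, 0.3333, -1.3333).

u_2 = (0.6667, 0.3333, -1.3333)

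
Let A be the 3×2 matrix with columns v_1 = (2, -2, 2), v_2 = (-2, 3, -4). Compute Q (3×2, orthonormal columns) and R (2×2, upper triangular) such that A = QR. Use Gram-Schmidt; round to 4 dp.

v_1 = (2, -2, 2); ‖v_1‖ = 3.4641, so q_1 = (0.5774, -0.5774, 0.5774).
q_1·v_2 = 0.5774·(-2) + (-0.5774)·3 + 0.5774·(-4) = -5.1962.
u_2 = v_2 + 5.1962·q_1 = (1.0000, 0.0000, -1.0000).
‖u_2‖ = 1.4142, so q_2 = (0.7071, 0.0000, -0.7071).

Q = [[0.5774, 0.7071], [-0.5774, 0.0000], [0.5774, -0.7071]], R = [[3.4641, -5.1962], [0.0000, 1.4142]]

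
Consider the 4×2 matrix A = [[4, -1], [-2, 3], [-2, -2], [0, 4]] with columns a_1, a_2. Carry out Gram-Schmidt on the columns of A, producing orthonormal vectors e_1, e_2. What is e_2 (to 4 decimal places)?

e_2 = (0.0000, 0.4683, -0.4683, 0.7493)

e_1 = a_1/‖a_1‖ = (4, -2, -2, 0)/4.8990 = (0.8165, -0.4082, -0.4082, 0.0000).
r_{12} = e_1·a_2 = -1.2247.
u_2 = a_2 + 1.2247·e_1 = (0.0000, 2.5000, -2.5000, 4.0000).
‖u_2‖ = 5.3385, so e_2 = (0.0000, 0.4683, -0.4683, 0.7493).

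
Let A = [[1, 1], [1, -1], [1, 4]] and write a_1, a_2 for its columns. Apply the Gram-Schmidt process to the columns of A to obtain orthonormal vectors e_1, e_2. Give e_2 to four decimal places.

e_2 = (-0.0937, -0.6556, 0.7493)

a_1 = (1, 1, 1); ‖a_1‖ = 1.7321, so e_1 = (0.5774, 0.5774, 0.5774).
e_1·a_2 = 0.5774·1 + 0.5774·(-1) + 0.5774·4 = 2.3094.
u_2 = a_2 − 2.3094·e_1 = (-0.3333, -2.3333, 2.6667).
‖u_2‖ = 3.5590, so e_2 = (-0.0937, -0.6556, 0.7493).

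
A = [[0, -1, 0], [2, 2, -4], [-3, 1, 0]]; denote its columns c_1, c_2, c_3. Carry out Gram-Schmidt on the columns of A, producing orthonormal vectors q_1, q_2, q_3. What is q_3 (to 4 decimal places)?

c_1 = (0, 2, -3); ‖c_1‖ = 3.6056, so q_1 = (0.0000, 0.5547, -0.8321).
q_1·c_2 = 0.0000·(-1) + 0.5547·2 + (-0.8321)·1 = 0.2774.
u_2 = c_2 − 0.2774·q_1 = (-1.0000, 1.8462, 1.2308).
‖u_2‖ = 2.4337, so q_2 = (-0.4109, 0.7586, 0.5057).
q_1·c_3 = 0.0000·0 + 0.5547·(-4) + (-0.8321)·0 = -2.2188; q_2·c_3 = (-0.4109)·0 + 0.7586·(-4) + 0.5057·0 = -3.0343.
u_3 = c_3 + 2.2188·q_1 + 3.0343·q_2 = (-1.2468, -0.4675, -0.3117).
‖u_3‖ = 1.3675, so q_3 = (-0.9117, -0.3419, -0.2279).

q_3 = (-0.9117, -0.3419, -0.2279)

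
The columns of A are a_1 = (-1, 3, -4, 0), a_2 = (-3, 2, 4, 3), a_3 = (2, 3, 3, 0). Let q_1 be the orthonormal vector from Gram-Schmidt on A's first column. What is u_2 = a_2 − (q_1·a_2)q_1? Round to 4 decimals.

a_1 = (-1, 3, -4, 0); ‖a_1‖ = 5.0990, so q_1 = (-0.1961, 0.5883, -0.7845, 0.0000).
q_1·a_2 = (-0.1961)·(-3) + 0.5883·2 + (-0.7845)·4 + 0.0000·3 = -1.3728.
u_2 = a_2 + 1.3728·q_1 = (-3.2692, 2.8077, 2.9231, 3.0000).

u_2 = (-3.2692, 2.8077, 2.9231, 3.0000)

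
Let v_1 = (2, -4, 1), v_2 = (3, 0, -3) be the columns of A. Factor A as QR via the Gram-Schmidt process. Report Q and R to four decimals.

Q = [[0.4364, 0.6475], [-0.8729, 0.1363], [0.2182, -0.7498]], R = [[4.5826, 0.6547], [0.0000, 4.1918]]

v_1 = (2, -4, 1); ‖v_1‖ = 4.5826, so e_1 = (0.4364, -0.8729, 0.2182).
e_1·v_2 = 0.4364·3 + (-0.8729)·0 + 0.2182·(-3) = 0.6547.
u_2 = v_2 − 0.6547·e_1 = (2.7143, 0.5714, -3.1429).
‖u_2‖ = 4.1918, so e_2 = (0.6475, 0.1363, -0.7498).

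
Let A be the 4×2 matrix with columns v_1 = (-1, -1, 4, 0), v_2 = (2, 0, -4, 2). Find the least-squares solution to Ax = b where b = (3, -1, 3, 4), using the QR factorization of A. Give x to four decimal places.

v_1 = (-1, -1, 4, 0); ‖v_1‖ = 4.2426, so q_1 = (-0.2357, -0.2357, 0.9428, 0.0000).
q_1·v_2 = (-0.2357)·2 + (-0.2357)·0 + 0.9428·(-4) + 0.0000·2 = -4.2426.
u_2 = v_2 + 4.2426·q_1 = (1.0000, -1.0000, 0.0000, 2.0000).
‖u_2‖ = 2.4495, so q_2 = (0.4082, -0.4082, 0.0000, 0.8165).
Qᵀb = (2.3570, 4.8990).
Back-substitute: x_2 = 4.8990/2.4495 = 2.0000.
x_1 = (2.3570 + 4.2426·2.0000)/4.2426 = 2.5556.

x = (2.5556, 2.0000)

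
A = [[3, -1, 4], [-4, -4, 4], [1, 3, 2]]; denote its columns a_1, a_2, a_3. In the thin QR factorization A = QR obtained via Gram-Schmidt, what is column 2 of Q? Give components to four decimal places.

e_1 = a_1/‖a_1‖ = (3, -4, 1)/5.0990 = (0.5883, -0.7845, 0.1961).
r_{12} = e_1·a_2 = 3.1379.
u_2 = a_2 − 3.1379·e_1 = (-2.8462, -1.5385, 2.3846).
‖u_2‖ = 4.0192, so e_2 = (-0.7081, -0.3828, 0.5933).

e_2 = (-0.7081, -0.3828, 0.5933)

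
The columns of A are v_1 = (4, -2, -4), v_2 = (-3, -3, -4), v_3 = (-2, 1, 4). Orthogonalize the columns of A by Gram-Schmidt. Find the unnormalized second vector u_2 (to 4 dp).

v_1 = (4, -2, -4); ‖v_1‖ = 6.0000, so e_1 = (0.6667, -0.3333, -0.6667).
e_1·v_2 = 0.6667·(-3) + (-0.3333)·(-3) + (-0.6667)·(-4) = 1.6667.
u_2 = v_2 − 1.6667·e_1 = (-4.1111, -2.4444, -2.8889).

u_2 = (-4.1111, -2.4444, -2.8889)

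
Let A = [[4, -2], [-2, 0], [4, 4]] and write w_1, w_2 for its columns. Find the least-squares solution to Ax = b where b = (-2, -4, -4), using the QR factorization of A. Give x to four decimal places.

w_1 = (4, -2, 4); ‖w_1‖ = 6.0000, so e_1 = (0.6667, -0.3333, 0.6667).
e_1·w_2 = 0.6667·(-2) + (-0.3333)·0 + 0.6667·4 = 1.3333.
u_2 = w_2 − 1.3333·e_1 = (-2.8889, 0.4444, 3.1111).
‖u_2‖ = 4.2687, so e_2 = (-0.6768, 0.1041, 0.7288).
Qᵀb = (-2.6667, -1.9782).
Back-substitute: x_2 = -1.9782/4.2687 = -0.4634.
x_1 = (-2.6667 − 1.3333·(-0.4634))/6.0000 = -0.3415.

x = (-0.3415, -0.4634)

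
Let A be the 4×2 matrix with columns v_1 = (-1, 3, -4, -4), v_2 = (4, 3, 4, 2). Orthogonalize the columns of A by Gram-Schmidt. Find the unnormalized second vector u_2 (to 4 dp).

v_1 = (-1, 3, -4, -4); ‖v_1‖ = 6.4807, so e_1 = (-0.1543, 0.4629, -0.6172, -0.6172).
e_1·v_2 = (-0.1543)·4 + 0.4629·3 + (-0.6172)·4 + (-0.6172)·2 = -2.9318.
u_2 = v_2 + 2.9318·e_1 = (3.5476, 4.3571, 2.1905, 0.1905).

u_2 = (3.5476, 4.3571, 2.1905, 0.1905)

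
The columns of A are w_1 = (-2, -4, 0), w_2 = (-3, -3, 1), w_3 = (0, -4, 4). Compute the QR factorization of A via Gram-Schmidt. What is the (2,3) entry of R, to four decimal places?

w_1 = (-2, -4, 0); ‖w_1‖ = 4.4721, so q_1 = (-0.4472, -0.8944, 0.0000).
q_1·w_2 = (-0.4472)·(-3) + (-0.8944)·(-3) + 0.0000·1 = 4.0249.
u_2 = w_2 − 4.0249·q_1 = (-1.2000, 0.6000, 1.0000).
‖u_2‖ = 1.6733, so q_2 = (-0.7171, 0.3586, 0.5976).
r_{23} = q_2·w_3 = 0.9562.

r_{23} = 0.9562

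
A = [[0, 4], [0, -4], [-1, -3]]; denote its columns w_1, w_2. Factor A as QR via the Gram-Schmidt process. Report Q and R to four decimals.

w_1 = (0, 0, -1); ‖w_1‖ = 1.0000, so q_1 = (0.0000, 0.0000, -1.0000).
q_1·w_2 = 0.0000·4 + 0.0000·(-4) + (-1.0000)·(-3) = 3.0000.
u_2 = w_2 − 3.0000·q_1 = (4.0000, -4.0000, 0.0000).
‖u_2‖ = 5.6569, so q_2 = (0.7071, -0.7071, 0.0000).

Q = [[0.0000, 0.7071], [0.0000, -0.7071], [-1.0000, 0.0000]], R = [[1.0000, 3.0000], [0.0000, 5.6569]]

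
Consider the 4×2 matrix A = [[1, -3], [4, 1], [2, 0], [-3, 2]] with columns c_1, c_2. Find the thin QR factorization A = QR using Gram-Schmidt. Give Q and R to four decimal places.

e_1 = c_1/‖c_1‖ = (1, 4, 2, -3)/5.4772 = (0.1826, 0.7303, 0.3651, -0.5477).
r_{12} = e_1·c_2 = -0.9129.
u_2 = c_2 + 0.9129·e_1 = (-2.8333, 1.6667, 0.3333, 1.5000).
‖u_2‖ = 3.6286, so e_2 = (-0.7808, 0.4593, 0.0919, 0.4134).

Q = [[0.1826, -0.7808], [0.7303, 0.4593], [0.3651, 0.0919], [-0.5477, 0.4134]], R = [[5.4772, -0.9129], [0.0000, 3.6286]]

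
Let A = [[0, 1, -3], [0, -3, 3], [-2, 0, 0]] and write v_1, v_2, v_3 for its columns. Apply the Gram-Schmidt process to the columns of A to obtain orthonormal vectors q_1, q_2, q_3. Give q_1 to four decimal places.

v_1 = (0, 0, -2); ‖v_1‖ = 2.0000, so q_1 = (0.0000, 0.0000, -1.0000).

q_1 = (0.0000, 0.0000, -1.0000)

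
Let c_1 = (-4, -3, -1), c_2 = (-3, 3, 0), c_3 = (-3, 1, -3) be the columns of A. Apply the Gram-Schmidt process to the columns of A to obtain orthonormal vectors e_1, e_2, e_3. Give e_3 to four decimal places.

c_1 = (-4, -3, -1); ‖c_1‖ = 5.0990, so e_1 = (-0.7845, -0.5883, -0.1961).
e_1·c_2 = (-0.7845)·(-3) + (-0.5883)·3 + (-0.1961)·0 = 0.5883.
u_2 = c_2 − 0.5883·e_1 = (-2.5385, 3.3462, 0.1154).
‖u_2‖ = 4.2016, so e_2 = (-0.6042, 0.7964, 0.0275).
e_1·c_3 = (-0.7845)·(-3) + (-0.5883)·1 + (-0.1961)·(-3) = 2.3534; e_2·c_3 = (-0.6042)·(-3) + 0.7964·1 + 0.0275·(-3) = 2.5265.
u_3 = c_3 − 2.3534·e_1 − 2.5265·e_2 = (0.3725, 0.3725, -2.6078).
‖u_3‖ = 2.6605, so e_3 = (0.1400, 0.1400, -0.9802).

e_3 = (0.1400, 0.1400, -0.9802)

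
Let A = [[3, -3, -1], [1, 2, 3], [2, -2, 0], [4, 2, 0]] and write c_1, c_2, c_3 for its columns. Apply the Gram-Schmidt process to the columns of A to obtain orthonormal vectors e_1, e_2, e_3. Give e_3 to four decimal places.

e_3 = (0.0705, 0.8459, 0.3172, -0.4229)

e_1 = c_1/‖c_1‖ = (3, 1, 2, 4)/5.4772 = (0.5477, 0.1826, 0.3651, 0.7303).
r_{12} = e_1·c_2 = -0.5477.
u_2 = c_2 + 0.5477·e_1 = (-2.7000, 2.1000, -1.8000, 2.4000).
‖u_2‖ = 4.5497, so e_2 = (-0.5934, 0.4616, -0.3956, 0.5275).
r_{13} = e_1·c_3 = 0.0000; r_{23} = e_2·c_3 = 1.9781.
u_3 = c_3 + 0.0000·e_1 − 1.9781·e_2 = (0.1739, 2.0870, 0.7826, -1.0435).
‖u_3‖ = 2.4672, so e_3 = (0.0705, 0.8459, 0.3172, -0.4229).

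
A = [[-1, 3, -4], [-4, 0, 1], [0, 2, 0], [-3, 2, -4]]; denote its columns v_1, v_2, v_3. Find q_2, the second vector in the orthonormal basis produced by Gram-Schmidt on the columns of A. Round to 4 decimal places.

v_1 = (-1, -4, 0, -3); ‖v_1‖ = 5.0990, so q_1 = (-0.1961, -0.7845, 0.0000, -0.5883).
q_1·v_2 = (-0.1961)·3 + (-0.7845)·0 + 0.0000·2 + (-0.5883)·2 = -1.7650.
u_2 = v_2 + 1.7650·q_1 = (2.6538, -1.3846, 2.0000, 0.9615).
‖u_2‖ = 3.7262, so q_2 = (0.7122, -0.3716, 0.5367, 0.2580).

q_2 = (0.7122, -0.3716, 0.5367, 0.2580)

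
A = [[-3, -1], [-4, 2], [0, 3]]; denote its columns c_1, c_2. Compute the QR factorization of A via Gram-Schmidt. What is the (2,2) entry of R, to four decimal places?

r_{22} = 3.6056

c_1 = (-3, -4, 0); ‖c_1‖ = 5.0000, so q_1 = (-0.6000, -0.8000, 0.0000).
q_1·c_2 = (-0.6000)·(-1) + (-0.8000)·2 + 0.0000·3 = -1.0000.
u_2 = c_2 + 1.0000·q_1 = (-1.6000, 1.2000, 3.0000).
r_{22} = ‖u_2‖ = 3.6056.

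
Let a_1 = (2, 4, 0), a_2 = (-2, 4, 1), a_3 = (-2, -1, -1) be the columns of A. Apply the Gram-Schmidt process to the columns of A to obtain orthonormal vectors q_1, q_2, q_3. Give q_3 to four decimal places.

q_3 = (-0.2408, 0.1204, -0.9631)

a_1 = (2, 4, 0); ‖a_1‖ = 4.4721, so q_1 = (0.4472, 0.8944, 0.0000).
q_1·a_2 = 0.4472·(-2) + 0.8944·4 + 0.0000·1 = 2.6833.
u_2 = a_2 − 2.6833·q_1 = (-3.2000, 1.6000, 1.0000).
‖u_2‖ = 3.7148, so q_2 = (-0.8614, 0.4307, 0.2692).
q_1·a_3 = 0.4472·(-2) + 0.8944·(-1) + 0.0000·(-1) = -1.7889; q_2·a_3 = (-0.8614)·(-2) + 0.4307·(-1) + 0.2692·(-1) = 1.0229.
u_3 = a_3 + 1.7889·q_1 − 1.0229·q_2 = (-0.3188, 0.1594, -1.2754).
‖u_3‖ = 1.3242, so q_3 = (-0.2408, 0.1204, -0.9631).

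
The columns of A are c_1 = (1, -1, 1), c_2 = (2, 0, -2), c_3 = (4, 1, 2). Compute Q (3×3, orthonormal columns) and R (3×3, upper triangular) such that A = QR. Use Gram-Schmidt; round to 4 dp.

c_1 = (1, -1, 1); ‖c_1‖ = 1.7321, so q_1 = (0.5774, -0.5774, 0.5774).
q_1·c_2 = 0.5774·2 + (-0.5774)·0 + 0.5774·(-2) = 0.0000.
u_2 = c_2 + 0.0000·q_1 = (2.0000, 0.0000, -2.0000).
‖u_2‖ = 2.8284, so q_2 = (0.7071, 0.0000, -0.7071).
q_1·c_3 = 0.5774·4 + (-0.5774)·1 + 0.5774·2 = 2.8868; q_2·c_3 = 0.7071·4 + 0.0000·1 + (-0.7071)·2 = 1.4142.
u_3 = c_3 − 2.8868·q_1 − 1.4142·q_2 = (1.3333, 2.6667, 1.3333).
‖u_3‖ = 3.2660, so q_3 = (0.4082, 0.8165, 0.4082).

Q = [[0.5774, 0.7071, 0.4082], [-0.5774, 0.0000, 0.8165], [0.5774, -0.7071, 0.4082]], R = [[1.7321, 0.0000, 2.8868], [0.0000, 2.8284, 1.4142], [0.0000, 0.0000, 3.2660]]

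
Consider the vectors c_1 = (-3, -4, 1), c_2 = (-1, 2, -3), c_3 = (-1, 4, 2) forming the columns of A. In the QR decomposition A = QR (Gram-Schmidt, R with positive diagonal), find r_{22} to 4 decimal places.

r_{22} = 3.3968

c_1 = (-3, -4, 1); ‖c_1‖ = 5.0990, so e_1 = (-0.5883, -0.7845, 0.1961).
e_1·c_2 = (-0.5883)·(-1) + (-0.7845)·2 + 0.1961·(-3) = -1.5689.
u_2 = c_2 + 1.5689·e_1 = (-1.9231, 0.7692, -2.6923).
r_{22} = ‖u_2‖ = 3.3968.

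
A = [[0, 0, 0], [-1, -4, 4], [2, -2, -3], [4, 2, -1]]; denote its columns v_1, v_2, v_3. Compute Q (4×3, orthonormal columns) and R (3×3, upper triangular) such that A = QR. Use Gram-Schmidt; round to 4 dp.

v_1 = (0, -1, 2, 4); ‖v_1‖ = 4.5826, so q_1 = (0.0000, -0.2182, 0.4364, 0.8729).
q_1·v_2 = 0.0000·0 + (-0.2182)·(-4) + 0.4364·(-2) + 0.8729·2 = 1.7457.
u_2 = v_2 − 1.7457·q_1 = (0.0000, -3.6190, -2.7619, 0.4762).
‖u_2‖ = 4.5774, so q_2 = (0.0000, -0.7906, -0.6034, 0.1040).
q_1·v_3 = 0.0000·0 + (-0.2182)·4 + 0.4364·(-3) + 0.8729·(-1) = -3.0551; q_2·v_3 = 0.0000·0 + (-0.7906)·4 + (-0.6034)·(-3) + 0.1040·(-1) = -1.4564.
u_3 = v_3 + 3.0551·q_1 + 1.4564·q_2 = (0.0000, 2.1818, -2.5455, 1.8182).
‖u_3‖ = 3.8139, so q_3 = (0.0000, 0.5721, -0.6674, 0.4767).

Q = [[0.0000, 0.0000, 0.0000], [-0.2182, -0.7906, 0.5721], [0.4364, -0.6034, -0.6674], [0.8729, 0.1040, 0.4767]], R = [[4.5826, 1.7457, -3.0551], [0.0000, 4.5774, -1.4564], [0.0000, 0.0000, 3.8139]]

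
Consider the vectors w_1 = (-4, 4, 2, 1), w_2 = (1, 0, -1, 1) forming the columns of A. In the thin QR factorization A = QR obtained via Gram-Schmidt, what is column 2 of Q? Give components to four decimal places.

w_1 = (-4, 4, 2, 1); ‖w_1‖ = 6.0828, so q_1 = (-0.6576, 0.6576, 0.3288, 0.1644).
q_1·w_2 = (-0.6576)·1 + 0.6576·0 + 0.3288·(-1) + 0.1644·1 = -0.8220.
u_2 = w_2 + 0.8220·q_1 = (0.4595, 0.5405, -0.7297, 1.1351).
‖u_2‖ = 1.5246, so q_2 = (0.3014, 0.3546, -0.4786, 0.7446).

q_2 = (0.3014, 0.3546, -0.4786, 0.7446)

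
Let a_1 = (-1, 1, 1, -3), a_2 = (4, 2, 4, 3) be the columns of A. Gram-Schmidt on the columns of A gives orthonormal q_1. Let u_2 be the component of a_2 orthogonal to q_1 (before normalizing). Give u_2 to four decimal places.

u_2 = (3.4167, 2.5833, 4.5833, 1.2500)

a_1 = (-1, 1, 1, -3); ‖a_1‖ = 3.4641, so q_1 = (-0.2887, 0.2887, 0.2887, -0.8660).
q_1·a_2 = (-0.2887)·4 + 0.2887·2 + 0.2887·4 + (-0.8660)·3 = -2.0207.
u_2 = a_2 + 2.0207·q_1 = (3.4167, 2.5833, 4.5833, 1.2500).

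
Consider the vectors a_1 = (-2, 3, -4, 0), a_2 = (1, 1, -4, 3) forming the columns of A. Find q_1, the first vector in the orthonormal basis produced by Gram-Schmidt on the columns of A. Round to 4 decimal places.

q_1 = (-0.3714, 0.5571, -0.7428, 0.0000)

q_1 = a_1/‖a_1‖ = (-2, 3, -4, 0)/5.3852 = (-0.3714, 0.5571, -0.7428, 0.0000).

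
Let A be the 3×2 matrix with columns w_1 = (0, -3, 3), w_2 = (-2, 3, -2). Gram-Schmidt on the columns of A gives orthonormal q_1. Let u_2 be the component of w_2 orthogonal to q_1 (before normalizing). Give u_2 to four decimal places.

q_1 = w_1/‖w_1‖ = (0, -3, 3)/4.2426 = (0.0000, -0.7071, 0.7071).
r_{12} = q_1·w_2 = -3.5355.
u_2 = w_2 + 3.5355·q_1 = (-2.0000, 0.5000, 0.5000).

u_2 = (-2.0000, 0.5000, 0.5000)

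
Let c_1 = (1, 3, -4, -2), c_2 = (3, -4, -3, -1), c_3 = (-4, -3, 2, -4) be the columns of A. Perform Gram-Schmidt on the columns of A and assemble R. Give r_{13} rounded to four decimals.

r_{13} = -2.3735

e_1 = c_1/‖c_1‖ = (1, 3, -4, -2)/5.4772 = (0.1826, 0.5477, -0.7303, -0.3651).
r_{13} = e_1·c_3 = -2.3735.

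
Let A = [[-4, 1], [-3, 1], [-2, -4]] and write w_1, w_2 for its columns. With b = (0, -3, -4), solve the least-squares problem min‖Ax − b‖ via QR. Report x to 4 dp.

w_1 = (-4, -3, -2); ‖w_1‖ = 5.3852, so q_1 = (-0.7428, -0.5571, -0.3714).
q_1·w_2 = (-0.7428)·1 + (-0.5571)·1 + (-0.3714)·(-4) = 0.1857.
u_2 = w_2 − 0.1857·q_1 = (1.1379, 1.1034, -3.9310).
‖u_2‖ = 4.2386, so q_2 = (0.2685, 0.2603, -0.9274).
Qᵀb = (3.1568, 2.9288).
Back-substitute: x_2 = 2.9288/4.2386 = 0.6910.
x_1 = (3.1568 − 0.1857·0.6910)/5.3852 = 0.5624.

x = (0.5624, 0.6910)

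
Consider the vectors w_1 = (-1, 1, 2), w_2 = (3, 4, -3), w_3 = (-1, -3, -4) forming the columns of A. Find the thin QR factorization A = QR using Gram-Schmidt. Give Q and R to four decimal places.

w_1 = (-1, 1, 2); ‖w_1‖ = 2.4495, so e_1 = (-0.4082, 0.4082, 0.8165).
e_1·w_2 = (-0.4082)·3 + 0.4082·4 + 0.8165·(-3) = -2.0412.
u_2 = w_2 + 2.0412·e_1 = (2.1667, 4.8333, -1.3333).
‖u_2‖ = 5.4620, so e_2 = (0.3967, 0.8849, -0.2441).
e_1·w_3 = (-0.4082)·(-1) + 0.4082·(-3) + 0.8165·(-4) = -4.0825; e_2·w_3 = 0.3967·(-1) + 0.8849·(-3) + (-0.2441)·(-4) = -2.0749.
u_3 = w_3 + 4.0825·e_1 + 2.0749·e_2 = (-1.8436, 0.5028, -1.1732).
‖u_3‖ = 2.2423, so e_3 = (-0.8222, 0.2242, -0.5232).

Q = [[-0.4082, 0.3967, -0.8222], [0.4082, 0.8849, 0.2242], [0.8165, -0.2441, -0.5232]], R = [[2.4495, -2.0412, -4.0825], [0.0000, 5.4620, -2.0749], [0.0000, 0.0000, 2.2423]]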